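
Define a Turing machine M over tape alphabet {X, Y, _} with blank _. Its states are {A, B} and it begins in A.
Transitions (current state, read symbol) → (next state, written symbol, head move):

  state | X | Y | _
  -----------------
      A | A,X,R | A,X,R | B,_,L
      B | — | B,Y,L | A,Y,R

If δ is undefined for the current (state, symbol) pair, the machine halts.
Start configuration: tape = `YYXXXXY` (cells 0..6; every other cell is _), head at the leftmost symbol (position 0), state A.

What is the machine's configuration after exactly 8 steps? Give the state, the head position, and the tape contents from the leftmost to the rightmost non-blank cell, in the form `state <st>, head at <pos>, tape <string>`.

A | [Y]YXXXXY_   read Y → write X, move R, go to A
A | X[Y]XXXXY_   read Y → write X, move R, go to A
A | XX[X]XXXY_   read X → write X, move R, go to A
A | XXX[X]XXY_   read X → write X, move R, go to A
A | XXXX[X]XY_   read X → write X, move R, go to A
A | XXXXX[X]Y_   read X → write X, move R, go to A
A | XXXXXX[Y]_   read Y → write X, move R, go to A
A | XXXXXXX[_]   read _ → write _, move L, go to B
B | XXXXXX[X]_
After 8 steps: state B, head at 6, tape XXXXXXX.

state B, head at 6, tape XXXXXXX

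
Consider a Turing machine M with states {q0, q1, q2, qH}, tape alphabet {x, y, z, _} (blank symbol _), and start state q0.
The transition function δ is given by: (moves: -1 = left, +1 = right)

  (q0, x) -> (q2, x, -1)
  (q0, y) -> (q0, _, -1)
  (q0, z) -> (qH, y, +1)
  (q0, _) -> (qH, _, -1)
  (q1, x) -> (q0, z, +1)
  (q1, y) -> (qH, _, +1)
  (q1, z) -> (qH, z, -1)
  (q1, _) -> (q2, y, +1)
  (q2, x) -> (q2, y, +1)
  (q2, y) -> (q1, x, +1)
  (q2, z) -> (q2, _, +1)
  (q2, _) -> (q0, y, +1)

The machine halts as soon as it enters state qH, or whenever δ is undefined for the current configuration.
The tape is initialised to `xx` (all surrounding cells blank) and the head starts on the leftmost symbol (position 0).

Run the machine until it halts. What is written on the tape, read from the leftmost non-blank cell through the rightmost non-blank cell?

q0 | _[x]x__   read x → write x, move -1, go to q2
q2 | [_]xx__   read _ → write y, move +1, go to q0
q0 | y[x]x__   read x → write x, move -1, go to q2
q2 | [y]xx__   read y → write x, move +1, go to q1
q1 | x[x]x__   read x → write z, move +1, go to q0
q0 | xz[x]__   read x → write x, move -1, go to q2
q2 | x[z]x__   read z → write _, move +1, go to q2
q2 | x_[x]__   read x → write y, move +1, go to q2
q2 | x_y[_]_   read _ → write y, move +1, go to q0
q0 | x_yy[_]   read _ → write _, move -1, go to qH
qH | x_y[y]_
The non-blank tape span at halt is x_yy.

x_yy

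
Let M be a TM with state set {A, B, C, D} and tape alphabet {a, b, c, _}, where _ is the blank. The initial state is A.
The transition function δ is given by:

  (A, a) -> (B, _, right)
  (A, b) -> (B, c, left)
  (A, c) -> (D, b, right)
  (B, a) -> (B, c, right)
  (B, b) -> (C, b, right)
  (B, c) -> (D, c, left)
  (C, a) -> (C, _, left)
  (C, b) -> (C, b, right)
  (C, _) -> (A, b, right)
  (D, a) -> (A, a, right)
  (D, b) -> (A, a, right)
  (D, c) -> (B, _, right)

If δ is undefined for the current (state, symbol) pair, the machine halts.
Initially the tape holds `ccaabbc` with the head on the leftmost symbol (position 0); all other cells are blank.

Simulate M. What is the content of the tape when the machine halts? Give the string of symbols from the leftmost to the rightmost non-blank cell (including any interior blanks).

state=A head=0 tape=[c]caabbc   (A,c)→(D,b,right)
state=D head=1 tape=b[c]aabbc   (D,c)→(B,_,right)
state=B head=2 tape=b_[a]abbc   (B,a)→(B,c,right)
state=B head=3 tape=b_c[a]bbc   (B,a)→(B,c,right)
state=B head=4 tape=b_cc[b]bc   (B,b)→(C,b,right)
state=C head=5 tape=b_ccb[b]c   (C,b)→(C,b,right)
state=C head=6 tape=b_ccbb[c]
The non-blank tape span at halt is b_ccbbc.

b_ccbbc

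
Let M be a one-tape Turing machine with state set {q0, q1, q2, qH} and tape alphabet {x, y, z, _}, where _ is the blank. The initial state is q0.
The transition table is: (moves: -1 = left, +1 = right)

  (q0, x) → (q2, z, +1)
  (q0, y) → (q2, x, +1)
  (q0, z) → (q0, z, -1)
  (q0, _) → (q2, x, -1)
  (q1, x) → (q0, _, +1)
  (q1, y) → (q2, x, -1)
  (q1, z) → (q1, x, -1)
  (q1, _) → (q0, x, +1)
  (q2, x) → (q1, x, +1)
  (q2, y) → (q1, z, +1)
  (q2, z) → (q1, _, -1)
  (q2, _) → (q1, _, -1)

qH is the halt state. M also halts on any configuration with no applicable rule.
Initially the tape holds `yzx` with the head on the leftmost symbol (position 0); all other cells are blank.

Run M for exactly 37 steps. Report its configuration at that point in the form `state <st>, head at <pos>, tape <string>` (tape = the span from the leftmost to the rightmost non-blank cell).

q0 | _[y]zx___   read y → write x, move +1, go to q2
q2 | _x[z]x___   read z → write _, move -1, go to q1
q1 | _[x]_x___   read x → write _, move +1, go to q0
q0 | __[_]x___   read _ → write x, move -1, go to q2
q2 | _[_]xx___   read _ → write _, move -1, go to q1
q1 | [_]_xx___   read _ → write x, move +1, go to q0
q0 | x[_]xx___   read _ → write x, move -1, go to q2
q2 | [x]xxx___   read x → write x, move +1, go to q1
q1 | x[x]xx___   read x → write _, move +1, go to q0
q0 | x_[x]x___   read x → write z, move +1, go to q2
q2 | x_z[x]___   read x → write x, move +1, go to q1
q1 | x_zx[_]__   read _ → write x, move +1, go to q0
q0 | x_zxx[_]_   read _ → write x, move -1, go to q2
q2 | x_zx[x]x_   read x → write x, move +1, go to q1
q1 | x_zxx[x]_   read x → write _, move +1, go to q0
q0 | x_zxx_[_]   read _ → write x, move -1, go to q2
q2 | x_zxx[_]x   read _ → write _, move -1, go to q1
q1 | x_zx[x]_x   read x → write _, move +1, go to q0
q0 | x_zx_[_]x   read _ → write x, move -1, go to q2
q2 | x_zx[_]xx   read _ → write _, move -1, go to q1
q1 | x_z[x]_xx   read x → write _, move +1, go to q0
q0 | x_z_[_]xx   read _ → write x, move -1, go to q2
q2 | x_z[_]xxx   read _ → write _, move -1, go to q1
q1 | x_[z]_xxx   read z → write x, move -1, go to q1
q1 | x[_]x_xxx   read _ → write x, move +1, go to q0
q0 | xx[x]_xxx   read x → write z, move +1, go to q2
q2 | xxz[_]xxx   read _ → write _, move -1, go to q1
q1 | xx[z]_xxx   read z → write x, move -1, go to q1
q1 | x[x]x_xxx   read x → write _, move +1, go to q0
q0 | x_[x]_xxx   read x → write z, move +1, go to q2
q2 | x_z[_]xxx   read _ → write _, move -1, go to q1
q1 | x_[z]_xxx   read z → write x, move -1, go to q1
q1 | x[_]x_xxx   read _ → write x, move +1, go to q0
q0 | xx[x]_xxx   read x → write z, move +1, go to q2
q2 | xxz[_]xxx   read _ → write _, move -1, go to q1
q1 | xx[z]_xxx   read z → write x, move -1, go to q1
q1 | x[x]x_xxx   read x → write _, move +1, go to q0
q0 | x_[x]_xxx
After 37 steps: state q0, head at 1, tape x_x_xxx.

state q0, head at 1, tape x_x_xxx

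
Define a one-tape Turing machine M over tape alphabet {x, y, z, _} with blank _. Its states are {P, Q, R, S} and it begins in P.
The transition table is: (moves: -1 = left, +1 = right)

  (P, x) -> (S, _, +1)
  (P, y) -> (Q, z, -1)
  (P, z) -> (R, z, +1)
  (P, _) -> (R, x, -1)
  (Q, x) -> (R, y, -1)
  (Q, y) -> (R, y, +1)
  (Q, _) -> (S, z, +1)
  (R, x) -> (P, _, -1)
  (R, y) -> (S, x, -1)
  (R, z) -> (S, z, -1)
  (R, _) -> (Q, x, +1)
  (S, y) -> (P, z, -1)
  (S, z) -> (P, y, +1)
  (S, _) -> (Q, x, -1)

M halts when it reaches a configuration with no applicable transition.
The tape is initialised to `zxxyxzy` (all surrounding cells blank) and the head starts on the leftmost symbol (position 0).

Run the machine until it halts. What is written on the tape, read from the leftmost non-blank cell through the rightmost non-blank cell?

state=P head=0 tape=[z]xxyxzy   (P,z)→(R,z,+1)
state=R head=1 tape=z[x]xyxzy   (R,x)→(P,_,-1)
state=P head=0 tape=[z]_xyxzy   (P,z)→(R,z,+1)
state=R head=1 tape=z[_]xyxzy   (R,_)→(Q,x,+1)
state=Q head=2 tape=zx[x]yxzy   (Q,x)→(R,y,-1)
state=R head=1 tape=z[x]yyxzy   (R,x)→(P,_,-1)
state=P head=0 tape=[z]_yyxzy   (P,z)→(R,z,+1)
state=R head=1 tape=z[_]yyxzy   (R,_)→(Q,x,+1)
state=Q head=2 tape=zx[y]yxzy   (Q,y)→(R,y,+1)
state=R head=3 tape=zxy[y]xzy   (R,y)→(S,x,-1)
state=S head=2 tape=zx[y]xxzy   (S,y)→(P,z,-1)
state=P head=1 tape=z[x]zxxzy   (P,x)→(S,_,+1)
state=S head=2 tape=z_[z]xxzy   (S,z)→(P,y,+1)
state=P head=3 tape=z_y[x]xzy   (P,x)→(S,_,+1)
state=S head=4 tape=z_y_[x]zy
The non-blank tape span at halt is z_y_xzy.

z_y_xzy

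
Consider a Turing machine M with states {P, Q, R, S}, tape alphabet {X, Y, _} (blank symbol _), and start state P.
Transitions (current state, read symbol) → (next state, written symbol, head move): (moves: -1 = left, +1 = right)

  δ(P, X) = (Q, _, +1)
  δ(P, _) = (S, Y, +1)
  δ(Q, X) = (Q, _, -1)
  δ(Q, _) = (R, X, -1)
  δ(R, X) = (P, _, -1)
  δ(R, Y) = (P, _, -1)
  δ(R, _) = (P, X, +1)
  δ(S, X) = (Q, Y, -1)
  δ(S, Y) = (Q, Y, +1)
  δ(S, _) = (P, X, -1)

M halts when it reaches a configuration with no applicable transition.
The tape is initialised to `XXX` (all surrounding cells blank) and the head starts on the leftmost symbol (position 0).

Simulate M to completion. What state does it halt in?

state=P head=0 tape=__[X]XX   (P,X)→(Q,_,+1)
state=Q head=1 tape=___[X]X   (Q,X)→(Q,_,-1)
state=Q head=0 tape=__[_]_X   (Q,_)→(R,X,-1)
state=R head=-1 tape=_[_]X_X   (R,_)→(P,X,+1)
state=P head=0 tape=_X[X]_X   (P,X)→(Q,_,+1)
state=Q head=1 tape=_X_[_]X   (Q,_)→(R,X,-1)
state=R head=0 tape=_X[_]XX   (R,_)→(P,X,+1)
state=P head=1 tape=_XX[X]X   (P,X)→(Q,_,+1)
state=Q head=2 tape=_XX_[X]   (Q,X)→(Q,_,-1)
state=Q head=1 tape=_XX[_]_   (Q,_)→(R,X,-1)
state=R head=0 tape=_X[X]X_   (R,X)→(P,_,-1)
state=P head=-1 tape=_[X]_X_   (P,X)→(Q,_,+1)
state=Q head=0 tape=__[_]X_   (Q,_)→(R,X,-1)
state=R head=-1 tape=_[_]XX_   (R,_)→(P,X,+1)
state=P head=0 tape=_X[X]X_   (P,X)→(Q,_,+1)
state=Q head=1 tape=_X_[X]_   (Q,X)→(Q,_,-1)
state=Q head=0 tape=_X[_]__   (Q,_)→(R,X,-1)
state=R head=-1 tape=_[X]X__   (R,X)→(P,_,-1)
state=P head=-2 tape=[_]_X__   (P,_)→(S,Y,+1)
state=S head=-1 tape=Y[_]X__   (S,_)→(P,X,-1)
state=P head=-2 tape=[Y]XX__
No transition is defined for (P, Y); M halts in state P.

P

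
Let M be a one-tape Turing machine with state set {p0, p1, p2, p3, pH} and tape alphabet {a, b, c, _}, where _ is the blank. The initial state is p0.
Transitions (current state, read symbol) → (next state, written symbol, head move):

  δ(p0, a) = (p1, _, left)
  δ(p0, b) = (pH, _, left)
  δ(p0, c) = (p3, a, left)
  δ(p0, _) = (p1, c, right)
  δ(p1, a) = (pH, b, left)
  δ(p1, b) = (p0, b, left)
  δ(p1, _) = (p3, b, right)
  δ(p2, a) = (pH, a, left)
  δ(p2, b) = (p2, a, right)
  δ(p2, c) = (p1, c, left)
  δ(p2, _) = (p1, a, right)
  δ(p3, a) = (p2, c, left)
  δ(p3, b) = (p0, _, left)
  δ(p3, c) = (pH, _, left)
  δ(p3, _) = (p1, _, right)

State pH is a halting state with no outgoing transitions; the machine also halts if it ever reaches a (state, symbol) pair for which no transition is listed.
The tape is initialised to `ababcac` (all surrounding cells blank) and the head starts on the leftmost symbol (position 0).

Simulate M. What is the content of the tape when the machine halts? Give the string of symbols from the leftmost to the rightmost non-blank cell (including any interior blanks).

p0 | __[a]babcac   read a → write _, move left, go to p1
p1 | _[_]_babcac   read _ → write b, move right, go to p3
p3 | _b[_]babcac   read _ → write _, move right, go to p1
p1 | _b_[b]abcac   read b → write b, move left, go to p0
p0 | _b[_]babcac   read _ → write c, move right, go to p1
p1 | _bc[b]abcac   read b → write b, move left, go to p0
p0 | _b[c]babcac   read c → write a, move left, go to p3
p3 | _[b]ababcac   read b → write _, move left, go to p0
p0 | [_]_ababcac   read _ → write c, move right, go to p1
p1 | c[_]ababcac   read _ → write b, move right, go to p3
p3 | cb[a]babcac   read a → write c, move left, go to p2
p2 | c[b]cbabcac   read b → write a, move right, go to p2
p2 | ca[c]babcac   read c → write c, move left, go to p1
p1 | c[a]cbabcac   read a → write b, move left, go to pH
pH | [c]bcbabcac
The non-blank tape span at halt is cbcbabcac.

cbcbabcac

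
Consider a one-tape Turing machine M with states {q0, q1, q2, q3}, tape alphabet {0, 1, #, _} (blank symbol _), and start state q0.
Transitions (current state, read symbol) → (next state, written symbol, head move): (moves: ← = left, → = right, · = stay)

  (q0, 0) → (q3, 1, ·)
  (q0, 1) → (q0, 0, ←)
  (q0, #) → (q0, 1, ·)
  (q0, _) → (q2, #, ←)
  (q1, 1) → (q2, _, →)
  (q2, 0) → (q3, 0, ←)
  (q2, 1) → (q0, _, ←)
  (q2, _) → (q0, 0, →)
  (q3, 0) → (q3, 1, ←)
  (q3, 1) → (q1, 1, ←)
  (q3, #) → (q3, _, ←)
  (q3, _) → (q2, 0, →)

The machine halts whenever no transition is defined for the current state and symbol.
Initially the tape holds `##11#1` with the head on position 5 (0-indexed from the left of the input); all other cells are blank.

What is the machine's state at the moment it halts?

q1

q0 | ___##11#[1]   read 1 → write 0, move ←, go to q0
q0 | ___##11[#]0   read # → write 1, move ·, go to q0
q0 | ___##11[1]0   read 1 → write 0, move ←, go to q0
q0 | ___##1[1]00   read 1 → write 0, move ←, go to q0
q0 | ___##[1]000   read 1 → write 0, move ←, go to q0
q0 | ___#[#]0000   read # → write 1, move ·, go to q0
q0 | ___#[1]0000   read 1 → write 0, move ←, go to q0
q0 | ___[#]00000   read # → write 1, move ·, go to q0
q0 | ___[1]00000   read 1 → write 0, move ←, go to q0
q0 | __[_]000000   read _ → write #, move ←, go to q2
q2 | _[_]#000000   read _ → write 0, move →, go to q0
q0 | _0[#]000000   read # → write 1, move ·, go to q0
q0 | _0[1]000000   read 1 → write 0, move ←, go to q0
q0 | _[0]0000000   read 0 → write 1, move ·, go to q3
q3 | _[1]0000000   read 1 → write 1, move ←, go to q1
q1 | [_]10000000
No transition is defined for (q1, _); M halts in state q1.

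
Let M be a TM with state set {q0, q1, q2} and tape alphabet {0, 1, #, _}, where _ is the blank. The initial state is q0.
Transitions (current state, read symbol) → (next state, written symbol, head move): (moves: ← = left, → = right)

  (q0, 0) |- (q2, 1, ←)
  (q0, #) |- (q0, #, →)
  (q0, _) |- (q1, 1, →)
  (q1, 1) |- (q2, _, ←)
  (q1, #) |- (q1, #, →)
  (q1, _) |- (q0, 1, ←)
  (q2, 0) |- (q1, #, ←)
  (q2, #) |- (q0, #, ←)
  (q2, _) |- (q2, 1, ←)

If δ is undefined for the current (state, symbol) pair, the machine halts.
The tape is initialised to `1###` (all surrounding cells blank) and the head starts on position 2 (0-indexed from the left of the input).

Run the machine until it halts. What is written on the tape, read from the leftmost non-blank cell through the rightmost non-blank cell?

q0 | 1#[#]#__   read # → write #, move →, go to q0
q0 | 1##[#]__   read # → write #, move →, go to q0
q0 | 1###[_]_   read _ → write 1, move →, go to q1
q1 | 1###1[_]   read _ → write 1, move ←, go to q0
q0 | 1###[1]1
The non-blank tape span at halt is 1###11.

1###11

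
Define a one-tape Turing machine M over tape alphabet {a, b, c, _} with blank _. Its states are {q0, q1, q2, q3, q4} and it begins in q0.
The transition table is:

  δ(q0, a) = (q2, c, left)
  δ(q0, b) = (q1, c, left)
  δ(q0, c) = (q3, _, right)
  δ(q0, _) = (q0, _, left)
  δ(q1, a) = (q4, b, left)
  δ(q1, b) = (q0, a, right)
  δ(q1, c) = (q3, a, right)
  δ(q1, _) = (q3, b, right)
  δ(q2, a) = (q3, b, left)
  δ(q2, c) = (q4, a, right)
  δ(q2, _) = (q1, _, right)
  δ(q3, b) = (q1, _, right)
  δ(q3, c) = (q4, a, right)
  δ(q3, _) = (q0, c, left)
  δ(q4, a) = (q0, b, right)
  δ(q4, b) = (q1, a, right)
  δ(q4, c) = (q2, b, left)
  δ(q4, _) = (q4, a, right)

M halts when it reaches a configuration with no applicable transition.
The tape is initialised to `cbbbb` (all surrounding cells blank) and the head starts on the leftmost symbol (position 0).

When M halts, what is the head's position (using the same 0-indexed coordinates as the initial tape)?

state=q0 head=0 tape=[c]bbbb___   (q0,c)→(q3,_,right)
state=q3 head=1 tape=_[b]bbb___   (q3,b)→(q1,_,right)
state=q1 head=2 tape=__[b]bb___   (q1,b)→(q0,a,right)
state=q0 head=3 tape=__a[b]b___   (q0,b)→(q1,c,left)
state=q1 head=2 tape=__[a]cb___   (q1,a)→(q4,b,left)
state=q4 head=1 tape=_[_]bcb___   (q4,_)→(q4,a,right)
state=q4 head=2 tape=_a[b]cb___   (q4,b)→(q1,a,right)
state=q1 head=3 tape=_aa[c]b___   (q1,c)→(q3,a,right)
state=q3 head=4 tape=_aaa[b]___   (q3,b)→(q1,_,right)
state=q1 head=5 tape=_aaa_[_]__   (q1,_)→(q3,b,right)
state=q3 head=6 tape=_aaa_b[_]_   (q3,_)→(q0,c,left)
state=q0 head=5 tape=_aaa_[b]c_   (q0,b)→(q1,c,left)
state=q1 head=4 tape=_aaa[_]cc_   (q1,_)→(q3,b,right)
state=q3 head=5 tape=_aaab[c]c_   (q3,c)→(q4,a,right)
state=q4 head=6 tape=_aaaba[c]_   (q4,c)→(q2,b,left)
state=q2 head=5 tape=_aaab[a]b_   (q2,a)→(q3,b,left)
state=q3 head=4 tape=_aaa[b]bb_   (q3,b)→(q1,_,right)
state=q1 head=5 tape=_aaa_[b]b_   (q1,b)→(q0,a,right)
state=q0 head=6 tape=_aaa_a[b]_   (q0,b)→(q1,c,left)
state=q1 head=5 tape=_aaa_[a]c_   (q1,a)→(q4,b,left)
state=q4 head=4 tape=_aaa[_]bc_   (q4,_)→(q4,a,right)
state=q4 head=5 tape=_aaaa[b]c_   (q4,b)→(q1,a,right)
state=q1 head=6 tape=_aaaaa[c]_   (q1,c)→(q3,a,right)
state=q3 head=7 tape=_aaaaaa[_]   (q3,_)→(q0,c,left)
state=q0 head=6 tape=_aaaaa[a]c   (q0,a)→(q2,c,left)
state=q2 head=5 tape=_aaaa[a]cc   (q2,a)→(q3,b,left)
state=q3 head=4 tape=_aaa[a]bcc
At halt the head is at cell 4.

4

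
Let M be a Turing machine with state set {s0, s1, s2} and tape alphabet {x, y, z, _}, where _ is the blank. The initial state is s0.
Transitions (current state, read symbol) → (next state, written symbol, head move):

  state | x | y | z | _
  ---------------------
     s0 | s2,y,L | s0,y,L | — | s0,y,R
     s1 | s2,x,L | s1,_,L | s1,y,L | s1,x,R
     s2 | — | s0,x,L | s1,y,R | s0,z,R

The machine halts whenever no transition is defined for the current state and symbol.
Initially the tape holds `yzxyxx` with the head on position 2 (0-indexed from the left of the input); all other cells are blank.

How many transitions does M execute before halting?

s0 | _yz[x]yxx   read x → write y, move L, go to s2
s2 | _y[z]yyxx   read z → write y, move R, go to s1
s1 | _yy[y]yxx   read y → write _, move L, go to s1
s1 | _y[y]_yxx   read y → write _, move L, go to s1
s1 | _[y]__yxx   read y → write _, move L, go to s1
s1 | [_]___yxx   read _ → write x, move R, go to s1
s1 | x[_]__yxx   read _ → write x, move R, go to s1
s1 | xx[_]_yxx   read _ → write x, move R, go to s1
s1 | xxx[_]yxx   read _ → write x, move R, go to s1
s1 | xxxx[y]xx   read y → write _, move L, go to s1
s1 | xxx[x]_xx   read x → write x, move L, go to s2
s2 | xx[x]x_xx
M halts after 11 transitions.

11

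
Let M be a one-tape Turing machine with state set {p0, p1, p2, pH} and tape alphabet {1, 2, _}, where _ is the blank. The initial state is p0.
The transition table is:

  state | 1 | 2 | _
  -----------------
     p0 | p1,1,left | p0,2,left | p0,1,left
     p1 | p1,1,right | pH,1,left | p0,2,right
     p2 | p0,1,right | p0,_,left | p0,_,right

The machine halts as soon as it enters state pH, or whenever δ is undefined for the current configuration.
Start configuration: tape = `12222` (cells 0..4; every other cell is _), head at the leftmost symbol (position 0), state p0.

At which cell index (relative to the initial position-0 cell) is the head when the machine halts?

-2

state=p0 head=0 tape=__[1]2222   (p0,1)→(p1,1,left)
state=p1 head=-1 tape=_[_]12222   (p1,_)→(p0,2,right)
state=p0 head=0 tape=_2[1]2222   (p0,1)→(p1,1,left)
state=p1 head=-1 tape=_[2]12222   (p1,2)→(pH,1,left)
state=pH head=-2 tape=[_]112222
At halt the head is at cell -2.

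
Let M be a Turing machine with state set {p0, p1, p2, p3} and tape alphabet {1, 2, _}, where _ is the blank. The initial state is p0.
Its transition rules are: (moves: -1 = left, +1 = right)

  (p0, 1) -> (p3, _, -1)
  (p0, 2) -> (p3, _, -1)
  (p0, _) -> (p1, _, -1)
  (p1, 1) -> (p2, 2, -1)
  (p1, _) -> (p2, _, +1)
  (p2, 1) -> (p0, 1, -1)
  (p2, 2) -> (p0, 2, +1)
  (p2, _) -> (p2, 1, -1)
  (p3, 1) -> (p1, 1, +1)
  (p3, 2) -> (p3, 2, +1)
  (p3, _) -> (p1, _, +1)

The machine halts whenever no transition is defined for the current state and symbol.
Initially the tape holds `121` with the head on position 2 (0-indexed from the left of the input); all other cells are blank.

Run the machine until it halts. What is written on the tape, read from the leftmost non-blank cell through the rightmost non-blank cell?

12_21

p0 | 12[1]__   read 1 → write _, move -1, go to p3
p3 | 1[2]___   read 2 → write 2, move +1, go to p3
p3 | 12[_]__   read _ → write _, move +1, go to p1
p1 | 12_[_]_   read _ → write _, move +1, go to p2
p2 | 12__[_]   read _ → write 1, move -1, go to p2
p2 | 12_[_]1   read _ → write 1, move -1, go to p2
p2 | 12[_]11   read _ → write 1, move -1, go to p2
p2 | 1[2]111   read 2 → write 2, move +1, go to p0
p0 | 12[1]11   read 1 → write _, move -1, go to p3
p3 | 1[2]_11   read 2 → write 2, move +1, go to p3
p3 | 12[_]11   read _ → write _, move +1, go to p1
p1 | 12_[1]1   read 1 → write 2, move -1, go to p2
p2 | 12[_]21   read _ → write 1, move -1, go to p2
p2 | 1[2]121   read 2 → write 2, move +1, go to p0
p0 | 12[1]21   read 1 → write _, move -1, go to p3
p3 | 1[2]_21   read 2 → write 2, move +1, go to p3
p3 | 12[_]21   read _ → write _, move +1, go to p1
p1 | 12_[2]1
The non-blank tape span at halt is 12_21.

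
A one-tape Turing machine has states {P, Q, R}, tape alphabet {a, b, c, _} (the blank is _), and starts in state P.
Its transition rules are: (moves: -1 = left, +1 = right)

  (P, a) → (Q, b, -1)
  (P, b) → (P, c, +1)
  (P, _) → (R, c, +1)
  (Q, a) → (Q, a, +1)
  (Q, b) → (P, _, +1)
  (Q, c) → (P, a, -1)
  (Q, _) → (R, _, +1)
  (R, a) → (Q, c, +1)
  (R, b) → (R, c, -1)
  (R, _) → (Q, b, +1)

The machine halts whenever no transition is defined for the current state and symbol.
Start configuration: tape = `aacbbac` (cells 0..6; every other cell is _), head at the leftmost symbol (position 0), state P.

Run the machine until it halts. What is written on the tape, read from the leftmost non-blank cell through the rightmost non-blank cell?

state=P head=0 tape=__[a]acbbac   (P,a)→(Q,b,-1)
state=Q head=-1 tape=_[_]bacbbac   (Q,_)→(R,_,+1)
state=R head=0 tape=__[b]acbbac   (R,b)→(R,c,-1)
state=R head=-1 tape=_[_]cacbbac   (R,_)→(Q,b,+1)
state=Q head=0 tape=_b[c]acbbac   (Q,c)→(P,a,-1)
state=P head=-1 tape=_[b]aacbbac   (P,b)→(P,c,+1)
state=P head=0 tape=_c[a]acbbac   (P,a)→(Q,b,-1)
state=Q head=-1 tape=_[c]bacbbac   (Q,c)→(P,a,-1)
state=P head=-2 tape=[_]abacbbac   (P,_)→(R,c,+1)
state=R head=-1 tape=c[a]bacbbac   (R,a)→(Q,c,+1)
state=Q head=0 tape=cc[b]acbbac   (Q,b)→(P,_,+1)
state=P head=1 tape=cc_[a]cbbac   (P,a)→(Q,b,-1)
state=Q head=0 tape=cc[_]bcbbac   (Q,_)→(R,_,+1)
state=R head=1 tape=cc_[b]cbbac   (R,b)→(R,c,-1)
state=R head=0 tape=cc[_]ccbbac   (R,_)→(Q,b,+1)
state=Q head=1 tape=ccb[c]cbbac   (Q,c)→(P,a,-1)
state=P head=0 tape=cc[b]acbbac   (P,b)→(P,c,+1)
state=P head=1 tape=ccc[a]cbbac   (P,a)→(Q,b,-1)
state=Q head=0 tape=cc[c]bcbbac   (Q,c)→(P,a,-1)
state=P head=-1 tape=c[c]abcbbac
The non-blank tape span at halt is ccabcbbac.

ccabcbbac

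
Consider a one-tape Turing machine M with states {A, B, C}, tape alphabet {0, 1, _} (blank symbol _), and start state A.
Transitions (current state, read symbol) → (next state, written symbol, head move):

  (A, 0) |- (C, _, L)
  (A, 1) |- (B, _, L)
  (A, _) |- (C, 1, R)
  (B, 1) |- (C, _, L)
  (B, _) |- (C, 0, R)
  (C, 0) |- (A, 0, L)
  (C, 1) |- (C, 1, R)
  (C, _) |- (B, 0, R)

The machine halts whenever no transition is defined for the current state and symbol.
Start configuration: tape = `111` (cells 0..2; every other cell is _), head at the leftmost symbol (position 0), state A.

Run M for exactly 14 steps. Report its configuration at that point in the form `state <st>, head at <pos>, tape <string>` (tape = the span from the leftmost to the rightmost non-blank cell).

state=A head=0 tape=____[1]11   (A,1)→(B,_,L)
state=B head=-1 tape=___[_]_11   (B,_)→(C,0,R)
state=C head=0 tape=___0[_]11   (C,_)→(B,0,R)
state=B head=1 tape=___00[1]1   (B,1)→(C,_,L)
state=C head=0 tape=___0[0]_1   (C,0)→(A,0,L)
state=A head=-1 tape=___[0]0_1   (A,0)→(C,_,L)
state=C head=-2 tape=__[_]_0_1   (C,_)→(B,0,R)
state=B head=-1 tape=__0[_]0_1   (B,_)→(C,0,R)
state=C head=0 tape=__00[0]_1   (C,0)→(A,0,L)
state=A head=-1 tape=__0[0]0_1   (A,0)→(C,_,L)
state=C head=-2 tape=__[0]_0_1   (C,0)→(A,0,L)
state=A head=-3 tape=_[_]0_0_1   (A,_)→(C,1,R)
state=C head=-2 tape=_1[0]_0_1   (C,0)→(A,0,L)
state=A head=-3 tape=_[1]0_0_1   (A,1)→(B,_,L)
state=B head=-4 tape=[_]_0_0_1
After 14 steps: state B, head at -4, tape 0_0_1.

state B, head at -4, tape 0_0_1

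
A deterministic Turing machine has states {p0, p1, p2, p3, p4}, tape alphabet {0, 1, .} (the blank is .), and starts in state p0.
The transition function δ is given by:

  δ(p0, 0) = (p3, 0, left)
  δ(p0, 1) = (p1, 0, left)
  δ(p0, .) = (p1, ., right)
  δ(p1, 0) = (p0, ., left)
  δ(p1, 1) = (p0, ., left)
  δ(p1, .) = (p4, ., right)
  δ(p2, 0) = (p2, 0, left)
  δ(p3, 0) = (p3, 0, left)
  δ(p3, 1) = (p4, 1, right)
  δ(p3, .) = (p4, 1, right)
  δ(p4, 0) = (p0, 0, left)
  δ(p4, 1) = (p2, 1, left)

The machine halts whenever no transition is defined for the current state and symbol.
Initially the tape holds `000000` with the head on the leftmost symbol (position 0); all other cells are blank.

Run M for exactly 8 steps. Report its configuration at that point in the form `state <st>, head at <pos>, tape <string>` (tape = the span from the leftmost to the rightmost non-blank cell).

p0 | ..[0]00000   read 0 → write 0, move left, go to p3
p3 | .[.]000000   read . → write 1, move right, go to p4
p4 | .1[0]00000   read 0 → write 0, move left, go to p0
p0 | .[1]000000   read 1 → write 0, move left, go to p1
p1 | [.]0000000   read . → write ., move right, go to p4
p4 | .[0]000000   read 0 → write 0, move left, go to p0
p0 | [.]0000000   read . → write ., move right, go to p1
p1 | .[0]000000   read 0 → write ., move left, go to p0
p0 | [.].000000
After 8 steps: state p0, head at -2, tape 000000.

state p0, head at -2, tape 000000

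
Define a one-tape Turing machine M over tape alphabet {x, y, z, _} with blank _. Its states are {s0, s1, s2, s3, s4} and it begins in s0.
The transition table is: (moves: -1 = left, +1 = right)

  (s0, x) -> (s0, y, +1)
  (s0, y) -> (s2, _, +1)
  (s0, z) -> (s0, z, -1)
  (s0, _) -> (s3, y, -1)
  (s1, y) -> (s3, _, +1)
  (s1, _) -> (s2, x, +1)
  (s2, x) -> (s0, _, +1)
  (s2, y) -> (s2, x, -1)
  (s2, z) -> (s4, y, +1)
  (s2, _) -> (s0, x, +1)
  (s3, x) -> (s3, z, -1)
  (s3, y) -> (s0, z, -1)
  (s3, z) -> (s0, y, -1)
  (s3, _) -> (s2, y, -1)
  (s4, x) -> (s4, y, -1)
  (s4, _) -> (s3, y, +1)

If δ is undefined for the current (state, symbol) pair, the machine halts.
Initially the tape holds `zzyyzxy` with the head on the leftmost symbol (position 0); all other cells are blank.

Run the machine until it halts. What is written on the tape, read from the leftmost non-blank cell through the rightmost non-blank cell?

xx_yzyyzxy

state=s0 head=0 tape=___[z]zyyzxy   (s0,z)→(s0,z,-1)
state=s0 head=-1 tape=__[_]zzyyzxy   (s0,_)→(s3,y,-1)
state=s3 head=-2 tape=_[_]yzzyyzxy   (s3,_)→(s2,y,-1)
state=s2 head=-3 tape=[_]yyzzyyzxy   (s2,_)→(s0,x,+1)
state=s0 head=-2 tape=x[y]yzzyyzxy   (s0,y)→(s2,_,+1)
state=s2 head=-1 tape=x_[y]zzyyzxy   (s2,y)→(s2,x,-1)
state=s2 head=-2 tape=x[_]xzzyyzxy   (s2,_)→(s0,x,+1)
state=s0 head=-1 tape=xx[x]zzyyzxy   (s0,x)→(s0,y,+1)
state=s0 head=0 tape=xxy[z]zyyzxy   (s0,z)→(s0,z,-1)
state=s0 head=-1 tape=xx[y]zzyyzxy   (s0,y)→(s2,_,+1)
state=s2 head=0 tape=xx_[z]zyyzxy   (s2,z)→(s4,y,+1)
state=s4 head=1 tape=xx_y[z]yyzxy
The non-blank tape span at halt is xx_yzyyzxy.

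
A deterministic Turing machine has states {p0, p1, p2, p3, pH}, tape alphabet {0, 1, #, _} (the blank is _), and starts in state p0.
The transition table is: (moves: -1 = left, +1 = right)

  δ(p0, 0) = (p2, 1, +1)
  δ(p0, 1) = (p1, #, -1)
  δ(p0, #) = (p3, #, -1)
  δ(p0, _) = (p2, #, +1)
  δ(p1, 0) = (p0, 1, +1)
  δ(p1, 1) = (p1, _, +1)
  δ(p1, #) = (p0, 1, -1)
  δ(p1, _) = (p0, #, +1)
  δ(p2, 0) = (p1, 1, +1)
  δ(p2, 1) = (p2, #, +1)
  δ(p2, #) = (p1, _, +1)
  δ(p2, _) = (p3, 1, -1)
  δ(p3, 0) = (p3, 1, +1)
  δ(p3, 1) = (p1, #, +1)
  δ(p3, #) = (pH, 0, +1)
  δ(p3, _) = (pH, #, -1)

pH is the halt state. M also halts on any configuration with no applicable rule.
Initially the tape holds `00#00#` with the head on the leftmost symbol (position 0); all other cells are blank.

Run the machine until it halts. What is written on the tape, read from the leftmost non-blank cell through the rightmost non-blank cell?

state=p0 head=0 tape=[0]0#00#   (p0,0)→(p2,1,+1)
state=p2 head=1 tape=1[0]#00#   (p2,0)→(p1,1,+1)
state=p1 head=2 tape=11[#]00#   (p1,#)→(p0,1,-1)
state=p0 head=1 tape=1[1]100#   (p0,1)→(p1,#,-1)
state=p1 head=0 tape=[1]#100#   (p1,1)→(p1,_,+1)
state=p1 head=1 tape=_[#]100#   (p1,#)→(p0,1,-1)
state=p0 head=0 tape=[_]1100#   (p0,_)→(p2,#,+1)
state=p2 head=1 tape=#[1]100#   (p2,1)→(p2,#,+1)
state=p2 head=2 tape=##[1]00#   (p2,1)→(p2,#,+1)
state=p2 head=3 tape=###[0]0#   (p2,0)→(p1,1,+1)
state=p1 head=4 tape=###1[0]#   (p1,0)→(p0,1,+1)
state=p0 head=5 tape=###11[#]   (p0,#)→(p3,#,-1)
state=p3 head=4 tape=###1[1]#   (p3,1)→(p1,#,+1)
state=p1 head=5 tape=###1#[#]   (p1,#)→(p0,1,-1)
state=p0 head=4 tape=###1[#]1   (p0,#)→(p3,#,-1)
state=p3 head=3 tape=###[1]#1   (p3,1)→(p1,#,+1)
state=p1 head=4 tape=####[#]1   (p1,#)→(p0,1,-1)
state=p0 head=3 tape=###[#]11   (p0,#)→(p3,#,-1)
state=p3 head=2 tape=##[#]#11   (p3,#)→(pH,0,+1)
state=pH head=3 tape=##0[#]11
The non-blank tape span at halt is ##0#11.

##0#11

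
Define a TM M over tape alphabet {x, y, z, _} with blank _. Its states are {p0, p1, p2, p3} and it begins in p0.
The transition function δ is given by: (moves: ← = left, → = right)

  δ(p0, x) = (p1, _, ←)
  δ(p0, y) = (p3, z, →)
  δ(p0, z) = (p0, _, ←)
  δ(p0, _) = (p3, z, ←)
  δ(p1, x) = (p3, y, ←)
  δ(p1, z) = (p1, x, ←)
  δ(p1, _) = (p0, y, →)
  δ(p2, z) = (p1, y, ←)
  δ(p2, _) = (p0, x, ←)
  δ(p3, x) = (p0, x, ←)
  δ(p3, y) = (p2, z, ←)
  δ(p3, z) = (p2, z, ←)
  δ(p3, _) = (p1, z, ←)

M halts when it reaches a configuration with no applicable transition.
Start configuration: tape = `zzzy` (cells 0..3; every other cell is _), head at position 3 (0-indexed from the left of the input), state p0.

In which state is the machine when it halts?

state=p0 head=3 tape=_zzz[y]_   (p0,y)→(p3,z,→)
state=p3 head=4 tape=_zzzz[_]   (p3,_)→(p1,z,←)
state=p1 head=3 tape=_zzz[z]z   (p1,z)→(p1,x,←)
state=p1 head=2 tape=_zz[z]xz   (p1,z)→(p1,x,←)
state=p1 head=1 tape=_z[z]xxz   (p1,z)→(p1,x,←)
state=p1 head=0 tape=_[z]xxxz   (p1,z)→(p1,x,←)
state=p1 head=-1 tape=[_]xxxxz   (p1,_)→(p0,y,→)
state=p0 head=0 tape=y[x]xxxz   (p0,x)→(p1,_,←)
state=p1 head=-1 tape=[y]_xxxz
No transition is defined for (p1, y); M halts in state p1.

p1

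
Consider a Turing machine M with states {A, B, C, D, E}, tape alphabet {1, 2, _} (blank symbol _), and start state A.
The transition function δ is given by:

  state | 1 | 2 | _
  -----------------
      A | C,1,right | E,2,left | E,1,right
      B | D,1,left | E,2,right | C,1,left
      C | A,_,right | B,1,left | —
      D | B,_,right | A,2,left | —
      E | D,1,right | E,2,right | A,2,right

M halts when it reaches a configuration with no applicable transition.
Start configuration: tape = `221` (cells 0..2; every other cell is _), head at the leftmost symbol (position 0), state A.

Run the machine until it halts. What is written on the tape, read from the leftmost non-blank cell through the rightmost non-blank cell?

2221

A | _[2]21_   read 2 → write 2, move left, go to E
E | [_]221_   read _ → write 2, move right, go to A
A | 2[2]21_   read 2 → write 2, move left, go to E
E | [2]221_   read 2 → write 2, move right, go to E
E | 2[2]21_   read 2 → write 2, move right, go to E
E | 22[2]1_   read 2 → write 2, move right, go to E
E | 222[1]_   read 1 → write 1, move right, go to D
D | 2221[_]
The non-blank tape span at halt is 2221.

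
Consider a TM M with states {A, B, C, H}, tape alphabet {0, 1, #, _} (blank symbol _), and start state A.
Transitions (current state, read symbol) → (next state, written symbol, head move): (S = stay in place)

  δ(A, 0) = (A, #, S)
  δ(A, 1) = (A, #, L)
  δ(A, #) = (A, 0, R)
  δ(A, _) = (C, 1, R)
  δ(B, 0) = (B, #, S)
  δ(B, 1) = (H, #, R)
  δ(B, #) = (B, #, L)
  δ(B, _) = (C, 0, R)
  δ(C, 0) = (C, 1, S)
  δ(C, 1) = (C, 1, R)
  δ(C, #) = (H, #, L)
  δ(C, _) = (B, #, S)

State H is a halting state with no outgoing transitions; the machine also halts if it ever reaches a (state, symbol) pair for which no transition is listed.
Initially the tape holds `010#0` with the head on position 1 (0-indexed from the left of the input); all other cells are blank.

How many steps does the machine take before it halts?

state=A head=1 tape=0[1]0#0__   (A,1)→(A,#,L)
state=A head=0 tape=[0]#0#0__   (A,0)→(A,#,S)
state=A head=0 tape=[#]#0#0__   (A,#)→(A,0,R)
state=A head=1 tape=0[#]0#0__   (A,#)→(A,0,R)
state=A head=2 tape=00[0]#0__   (A,0)→(A,#,S)
state=A head=2 tape=00[#]#0__   (A,#)→(A,0,R)
state=A head=3 tape=000[#]0__   (A,#)→(A,0,R)
state=A head=4 tape=0000[0]__   (A,0)→(A,#,S)
state=A head=4 tape=0000[#]__   (A,#)→(A,0,R)
state=A head=5 tape=00000[_]_   (A,_)→(C,1,R)
state=C head=6 tape=000001[_]   (C,_)→(B,#,S)
state=B head=6 tape=000001[#]   (B,#)→(B,#,L)
state=B head=5 tape=00000[1]#   (B,1)→(H,#,R)
state=H head=6 tape=00000#[#]
M halts after 13 transitions.

13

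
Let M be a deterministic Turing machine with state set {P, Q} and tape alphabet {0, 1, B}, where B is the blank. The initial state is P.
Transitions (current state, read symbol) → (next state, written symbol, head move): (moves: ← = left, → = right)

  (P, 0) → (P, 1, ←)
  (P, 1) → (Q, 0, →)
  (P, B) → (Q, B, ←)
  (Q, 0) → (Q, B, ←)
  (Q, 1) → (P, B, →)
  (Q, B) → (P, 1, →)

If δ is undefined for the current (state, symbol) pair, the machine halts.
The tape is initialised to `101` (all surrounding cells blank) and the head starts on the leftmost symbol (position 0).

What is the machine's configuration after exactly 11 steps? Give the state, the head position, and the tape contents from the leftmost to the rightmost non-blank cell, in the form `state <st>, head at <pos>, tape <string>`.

state Q, head at -1, tape 1

P | B[1]01   read 1 → write 0, move →, go to Q
Q | B0[0]1   read 0 → write B, move ←, go to Q
Q | B[0]B1   read 0 → write B, move ←, go to Q
Q | [B]BB1   read B → write 1, move →, go to P
P | 1[B]B1   read B → write B, move ←, go to Q
Q | [1]BB1   read 1 → write B, move →, go to P
P | B[B]B1   read B → write B, move ←, go to Q
Q | [B]BB1   read B → write 1, move →, go to P
P | 1[B]B1   read B → write B, move ←, go to Q
Q | [1]BB1   read 1 → write B, move →, go to P
P | B[B]B1   read B → write B, move ←, go to Q
Q | [B]BB1
After 11 steps: state Q, head at -1, tape 1.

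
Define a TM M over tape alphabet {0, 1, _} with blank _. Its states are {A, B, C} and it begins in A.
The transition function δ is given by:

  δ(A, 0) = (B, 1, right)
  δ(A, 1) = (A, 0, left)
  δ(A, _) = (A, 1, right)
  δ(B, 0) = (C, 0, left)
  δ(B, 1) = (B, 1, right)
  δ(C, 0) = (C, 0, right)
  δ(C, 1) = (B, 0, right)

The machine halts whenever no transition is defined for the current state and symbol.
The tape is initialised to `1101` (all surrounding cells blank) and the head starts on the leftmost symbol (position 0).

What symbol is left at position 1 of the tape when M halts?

A | _[1]101_   read 1 → write 0, move left, go to A
A | [_]0101_   read _ → write 1, move right, go to A
A | 1[0]101_   read 0 → write 1, move right, go to B
B | 11[1]01_   read 1 → write 1, move right, go to B
B | 111[0]1_   read 0 → write 0, move left, go to C
C | 11[1]01_   read 1 → write 0, move right, go to B
B | 110[0]1_   read 0 → write 0, move left, go to C
C | 11[0]01_   read 0 → write 0, move right, go to C
C | 110[0]1_   read 0 → write 0, move right, go to C
C | 1100[1]_   read 1 → write 0, move right, go to B
B | 11000[_]
Cell 1 holds 0 when M halts.

0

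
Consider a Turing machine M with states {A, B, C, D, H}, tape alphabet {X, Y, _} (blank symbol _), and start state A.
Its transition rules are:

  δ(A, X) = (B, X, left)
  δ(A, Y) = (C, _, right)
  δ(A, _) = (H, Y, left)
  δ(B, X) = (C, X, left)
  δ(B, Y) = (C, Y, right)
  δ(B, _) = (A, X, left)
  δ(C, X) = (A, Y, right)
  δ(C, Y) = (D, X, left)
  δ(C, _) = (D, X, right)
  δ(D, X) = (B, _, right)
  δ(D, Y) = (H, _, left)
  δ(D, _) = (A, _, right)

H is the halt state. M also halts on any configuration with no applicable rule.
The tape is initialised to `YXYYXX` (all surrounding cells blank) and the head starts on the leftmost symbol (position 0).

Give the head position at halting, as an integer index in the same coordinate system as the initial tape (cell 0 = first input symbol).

state=A head=0 tape=[Y]XYYXX_   (A,Y)→(C,_,right)
state=C head=1 tape=_[X]YYXX_   (C,X)→(A,Y,right)
state=A head=2 tape=_Y[Y]YXX_   (A,Y)→(C,_,right)
state=C head=3 tape=_Y_[Y]XX_   (C,Y)→(D,X,left)
state=D head=2 tape=_Y[_]XXX_   (D,_)→(A,_,right)
state=A head=3 tape=_Y_[X]XX_   (A,X)→(B,X,left)
state=B head=2 tape=_Y[_]XXX_   (B,_)→(A,X,left)
state=A head=1 tape=_[Y]XXXX_   (A,Y)→(C,_,right)
state=C head=2 tape=__[X]XXX_   (C,X)→(A,Y,right)
state=A head=3 tape=__Y[X]XX_   (A,X)→(B,X,left)
state=B head=2 tape=__[Y]XXX_   (B,Y)→(C,Y,right)
state=C head=3 tape=__Y[X]XX_   (C,X)→(A,Y,right)
state=A head=4 tape=__YY[X]X_   (A,X)→(B,X,left)
state=B head=3 tape=__Y[Y]XX_   (B,Y)→(C,Y,right)
state=C head=4 tape=__YY[X]X_   (C,X)→(A,Y,right)
state=A head=5 tape=__YYY[X]_   (A,X)→(B,X,left)
state=B head=4 tape=__YY[Y]X_   (B,Y)→(C,Y,right)
state=C head=5 tape=__YYY[X]_   (C,X)→(A,Y,right)
state=A head=6 tape=__YYYY[_]   (A,_)→(H,Y,left)
state=H head=5 tape=__YYY[Y]Y
At halt the head is at cell 5.

5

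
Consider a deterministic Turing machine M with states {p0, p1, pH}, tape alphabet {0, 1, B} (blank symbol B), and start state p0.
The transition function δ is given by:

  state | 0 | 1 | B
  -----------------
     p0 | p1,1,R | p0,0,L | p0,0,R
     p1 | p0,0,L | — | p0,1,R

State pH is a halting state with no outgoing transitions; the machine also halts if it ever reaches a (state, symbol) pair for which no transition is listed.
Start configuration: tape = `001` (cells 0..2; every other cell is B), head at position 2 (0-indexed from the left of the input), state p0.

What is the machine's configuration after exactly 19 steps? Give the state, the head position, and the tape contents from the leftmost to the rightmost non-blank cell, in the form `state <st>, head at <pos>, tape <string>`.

state p1, head at -1, tape 10000

p0 | BB00[1]   read 1 → write 0, move L, go to p0
p0 | BB0[0]0   read 0 → write 1, move R, go to p1
p1 | BB01[0]   read 0 → write 0, move L, go to p0
p0 | BB0[1]0   read 1 → write 0, move L, go to p0
p0 | BB[0]00   read 0 → write 1, move R, go to p1
p1 | BB1[0]0   read 0 → write 0, move L, go to p0
p0 | BB[1]00   read 1 → write 0, move L, go to p0
p0 | B[B]000   read B → write 0, move R, go to p0
p0 | B0[0]00   read 0 → write 1, move R, go to p1
p1 | B01[0]0   read 0 → write 0, move L, go to p0
p0 | B0[1]00   read 1 → write 0, move L, go to p0
p0 | B[0]000   read 0 → write 1, move R, go to p1
p1 | B1[0]00   read 0 → write 0, move L, go to p0
p0 | B[1]000   read 1 → write 0, move L, go to p0
p0 | [B]0000   read B → write 0, move R, go to p0
p0 | 0[0]000   read 0 → write 1, move R, go to p1
p1 | 01[0]00   read 0 → write 0, move L, go to p0
p0 | 0[1]000   read 1 → write 0, move L, go to p0
p0 | [0]0000   read 0 → write 1, move R, go to p1
p1 | 1[0]000
After 19 steps: state p1, head at -1, tape 10000.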